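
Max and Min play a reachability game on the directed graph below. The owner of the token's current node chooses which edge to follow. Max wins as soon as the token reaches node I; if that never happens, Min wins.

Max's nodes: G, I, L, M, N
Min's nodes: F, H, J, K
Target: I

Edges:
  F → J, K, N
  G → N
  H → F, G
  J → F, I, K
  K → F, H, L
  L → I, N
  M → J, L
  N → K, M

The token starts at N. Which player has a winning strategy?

Max

A0 = {I}
A1: add {L} — L (Max) has L→I.
A2: add {M} — M (Max) has M→L.
A3: add {N} — N (Max) has N→M.
N ∈ A3, so Max can force the target.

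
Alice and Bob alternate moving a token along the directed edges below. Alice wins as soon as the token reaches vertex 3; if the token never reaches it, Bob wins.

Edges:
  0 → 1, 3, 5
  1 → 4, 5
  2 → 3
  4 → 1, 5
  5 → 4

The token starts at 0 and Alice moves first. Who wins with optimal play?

Alice

Track states (vertex, player-to-move).
A0 = {(3,Alice), (3,Bob)}
A1: add {(0,Alice), (2,Alice), (2,Bob)}.
(0,Alice) ∈ A1 ⇒ Alice forces the target.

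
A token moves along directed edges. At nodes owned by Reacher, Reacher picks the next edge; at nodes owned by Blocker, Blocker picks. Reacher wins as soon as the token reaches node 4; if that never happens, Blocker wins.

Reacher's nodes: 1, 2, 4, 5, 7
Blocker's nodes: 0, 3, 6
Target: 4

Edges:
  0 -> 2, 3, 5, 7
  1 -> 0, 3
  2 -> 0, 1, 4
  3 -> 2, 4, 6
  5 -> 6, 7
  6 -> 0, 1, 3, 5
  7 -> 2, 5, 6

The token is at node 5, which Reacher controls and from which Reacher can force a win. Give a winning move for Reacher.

A0 = {4}
A1: add {2} — 2 (Reacher) has 2→4.
A2: add {7} — 7 (Reacher) has 7→2.
A3: add {5} — 5 (Reacher) has 5→7.
A4 = A3; e.g. 0 (Blocker) can still go to 3. Fixed point.
From 5, successor 7 is in the attractor (rank 2); the other successor 6 is not.

7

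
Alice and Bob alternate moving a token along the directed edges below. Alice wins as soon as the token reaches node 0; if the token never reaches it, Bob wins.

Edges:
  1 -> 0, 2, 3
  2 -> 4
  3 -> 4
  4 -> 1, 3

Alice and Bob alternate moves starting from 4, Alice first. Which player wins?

Track states (vertex, player-to-move).
A0 = {(0,Alice), (0,Bob)}
A1: add {(1,Alice)}.
A2 = A1; e.g. (1,Bob) stays out. (4,Alice) never enters ⇒ Bob avoids the target.

Bob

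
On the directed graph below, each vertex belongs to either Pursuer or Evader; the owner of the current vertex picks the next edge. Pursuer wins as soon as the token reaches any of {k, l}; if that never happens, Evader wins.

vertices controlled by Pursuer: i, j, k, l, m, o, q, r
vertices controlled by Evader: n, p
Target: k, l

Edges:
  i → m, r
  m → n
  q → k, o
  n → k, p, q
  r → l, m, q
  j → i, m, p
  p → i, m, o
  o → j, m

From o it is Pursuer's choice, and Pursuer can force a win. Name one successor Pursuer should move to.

j

A0 = {k, l}
A1: add {q, r} — q (Pursuer) has q→k; r (Pursuer) has r→l.
A2: add {i} — i (Pursuer) has i→r.
A3: add {j} — j (Pursuer) has j→i.
A4: add {o} — o (Pursuer) has o→j.
A5 = A4; e.g. m (Pursuer) has no edge into A4. Fixed point.
From o, successor j is in the attractor (rank 3); the other successor m is not.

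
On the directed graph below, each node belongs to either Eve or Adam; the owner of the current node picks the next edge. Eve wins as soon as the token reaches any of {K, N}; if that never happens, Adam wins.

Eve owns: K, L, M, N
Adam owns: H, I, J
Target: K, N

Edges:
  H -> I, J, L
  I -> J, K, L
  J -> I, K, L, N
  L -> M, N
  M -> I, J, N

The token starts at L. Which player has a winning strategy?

A0 = {K, N}
A1: add {L, M} — L (Eve) has L→N; M (Eve) has M→N.
A2 = A1; e.g. H (Adam) can still go to I. Fixed point.
L ∈ A1, so Eve can force the target.

Eve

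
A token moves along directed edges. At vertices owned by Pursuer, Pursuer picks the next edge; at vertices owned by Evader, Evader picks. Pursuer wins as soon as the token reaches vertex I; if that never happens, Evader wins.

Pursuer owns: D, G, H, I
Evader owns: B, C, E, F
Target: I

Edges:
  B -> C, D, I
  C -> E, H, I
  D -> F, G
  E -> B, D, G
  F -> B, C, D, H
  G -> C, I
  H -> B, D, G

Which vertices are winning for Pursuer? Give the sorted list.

A0 = {I}
A1: add {G} — G (Pursuer) has G→I.
A2: add {D, H} — D (Pursuer) has D→G; H (Pursuer) has H→G.
A3 = A2; e.g. B (Evader) can still go to C. Fixed point.
Pursuer's winning region = {D, G, H, I}.

D, G, H, I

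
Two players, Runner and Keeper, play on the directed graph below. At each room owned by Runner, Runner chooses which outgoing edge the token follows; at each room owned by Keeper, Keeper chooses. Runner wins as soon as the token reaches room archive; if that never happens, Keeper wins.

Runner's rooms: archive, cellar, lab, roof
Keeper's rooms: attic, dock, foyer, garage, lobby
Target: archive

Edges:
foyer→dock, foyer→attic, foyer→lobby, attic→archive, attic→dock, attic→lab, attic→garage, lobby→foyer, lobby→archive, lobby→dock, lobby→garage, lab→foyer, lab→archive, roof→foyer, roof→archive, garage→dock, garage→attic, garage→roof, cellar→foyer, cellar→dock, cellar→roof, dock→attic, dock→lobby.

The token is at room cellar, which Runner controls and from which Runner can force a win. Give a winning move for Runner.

A0 = {archive}
A1: add {lab, roof} — lab (Runner) has lab→archive; roof (Runner) has roof→archive.
A2: add {cellar} — cellar (Runner) has cellar→roof.
A3 = A2; e.g. foyer (Keeper) can still go to dock. Fixed point.
From cellar, successor roof is in the attractor (rank 1); the other successors dock, foyer are not.

roof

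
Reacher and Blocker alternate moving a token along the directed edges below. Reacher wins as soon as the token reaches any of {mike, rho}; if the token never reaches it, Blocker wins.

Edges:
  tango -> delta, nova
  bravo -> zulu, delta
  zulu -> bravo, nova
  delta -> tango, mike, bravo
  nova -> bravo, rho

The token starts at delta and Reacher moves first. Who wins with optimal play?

Reacher

Track states (vertex, player-to-move).
A0 = {(mike,Reacher), (mike,Blocker), (rho,Reacher), (rho,Blocker)}
A1: add {(delta,Reacher), (nova,Reacher)}.
(delta,Reacher) ∈ A1 ⇒ Reacher forces the target.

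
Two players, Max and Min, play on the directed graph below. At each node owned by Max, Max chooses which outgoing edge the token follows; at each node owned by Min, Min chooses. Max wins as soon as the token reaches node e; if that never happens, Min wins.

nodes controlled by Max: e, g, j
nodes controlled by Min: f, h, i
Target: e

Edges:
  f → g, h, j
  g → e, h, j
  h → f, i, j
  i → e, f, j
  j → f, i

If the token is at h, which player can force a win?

Min

A0 = {e}
A1: add {g} — g (Max) has g→e.
A2 = A1; e.g. f (Min) can still go to h. Fixed point.
h never enters the attractor, so Min can avoid the target forever.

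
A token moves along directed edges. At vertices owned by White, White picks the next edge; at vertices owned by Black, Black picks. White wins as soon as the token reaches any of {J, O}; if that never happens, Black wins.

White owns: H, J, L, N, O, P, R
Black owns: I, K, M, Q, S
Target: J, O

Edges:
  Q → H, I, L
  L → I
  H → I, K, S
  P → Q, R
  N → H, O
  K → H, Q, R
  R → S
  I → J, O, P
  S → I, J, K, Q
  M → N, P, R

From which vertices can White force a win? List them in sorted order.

A0 = {J, O}
A1: add {N} — N (White) has N→O.
A2 = A1; e.g. H (White) has no edge into A1. Fixed point.
White's winning region = {J, N, O}.

J, N, O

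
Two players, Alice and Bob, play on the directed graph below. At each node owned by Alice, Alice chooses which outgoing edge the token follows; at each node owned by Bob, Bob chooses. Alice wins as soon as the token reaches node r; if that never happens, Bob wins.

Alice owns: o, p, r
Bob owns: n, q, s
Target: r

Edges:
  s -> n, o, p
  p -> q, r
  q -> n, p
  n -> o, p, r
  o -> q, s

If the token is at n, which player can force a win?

Bob

A0 = {r}
A1: add {p} — p (Alice) has p→r.
A2 = A1; e.g. n (Bob) can still go to o. Fixed point.
n never enters the attractor, so Bob can avoid the target forever.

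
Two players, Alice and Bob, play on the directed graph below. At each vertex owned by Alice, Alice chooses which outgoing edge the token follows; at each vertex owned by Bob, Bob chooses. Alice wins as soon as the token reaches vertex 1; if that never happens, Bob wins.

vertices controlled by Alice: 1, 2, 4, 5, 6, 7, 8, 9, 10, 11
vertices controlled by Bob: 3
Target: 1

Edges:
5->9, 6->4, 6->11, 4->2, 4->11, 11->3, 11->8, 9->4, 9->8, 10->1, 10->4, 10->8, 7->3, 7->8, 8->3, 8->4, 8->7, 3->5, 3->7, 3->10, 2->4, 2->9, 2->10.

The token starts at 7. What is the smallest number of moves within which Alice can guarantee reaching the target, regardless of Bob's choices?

5

A0 = {1}
A1: add {10} — 10 (Alice) has 10→1.
A2: add {2} — 2 (Alice) has 2→10.
A3: add {4} — 4 (Alice) has 4→2.
A4: add {6, 8, 9} — 6 (Alice) has 6→4; 8 (Alice) has 8→4; 9 (Alice) has 9→4.
A5: add {5, 7, 11} — 5 (Alice) has 5→9; 7 (Alice) has 7→8; 11 (Alice) has 11→8.
7 enters the attractor at level 5, so Alice can force the target in 5 moves from there.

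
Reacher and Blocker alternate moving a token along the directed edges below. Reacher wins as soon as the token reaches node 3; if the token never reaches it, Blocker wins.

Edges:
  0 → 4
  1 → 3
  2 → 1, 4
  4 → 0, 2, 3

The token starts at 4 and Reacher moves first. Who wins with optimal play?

Track states (vertex, player-to-move).
A0 = {(3,Reacher), (3,Blocker)}
A1: add {(1,Reacher), (1,Blocker), (4,Reacher)}.
(4,Reacher) ∈ A1 ⇒ Reacher forces the target.

Reacher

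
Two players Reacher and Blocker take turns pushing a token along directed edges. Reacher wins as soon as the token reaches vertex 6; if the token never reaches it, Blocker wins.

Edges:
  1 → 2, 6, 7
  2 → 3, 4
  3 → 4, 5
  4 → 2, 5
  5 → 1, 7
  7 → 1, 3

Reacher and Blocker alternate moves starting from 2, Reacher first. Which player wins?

Blocker

Track states (vertex, player-to-move).
A0 = {(6,Reacher), (6,Blocker)}
A1: add {(1,Reacher)}.
A2 = A1; e.g. (1,Blocker) stays out. (2,Reacher) never enters ⇒ Blocker avoids the target.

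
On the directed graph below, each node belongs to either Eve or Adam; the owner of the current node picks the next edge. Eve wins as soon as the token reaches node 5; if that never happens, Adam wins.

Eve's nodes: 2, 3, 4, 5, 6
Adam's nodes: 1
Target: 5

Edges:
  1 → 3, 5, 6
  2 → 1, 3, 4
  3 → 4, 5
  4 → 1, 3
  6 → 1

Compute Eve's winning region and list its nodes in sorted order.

2, 3, 4, 5

A0 = {5}
A1: add {3} — 3 (Eve) has 3→5.
A2: add {2, 4} — 2 (Eve) has 2→3; 4 (Eve) has 4→3.
A3 = A2; e.g. 1 (Adam) can still go to 6. Fixed point.
Eve's winning region = {2, 3, 4, 5}.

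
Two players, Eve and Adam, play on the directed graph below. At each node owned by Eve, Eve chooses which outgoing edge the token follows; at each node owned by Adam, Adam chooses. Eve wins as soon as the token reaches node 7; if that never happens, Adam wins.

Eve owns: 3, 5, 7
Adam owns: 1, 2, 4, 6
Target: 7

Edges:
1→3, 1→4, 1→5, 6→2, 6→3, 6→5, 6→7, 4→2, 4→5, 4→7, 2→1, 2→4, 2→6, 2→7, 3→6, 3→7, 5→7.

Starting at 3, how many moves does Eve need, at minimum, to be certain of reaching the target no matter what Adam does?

1

A0 = {7}
A1: add {3, 5} — 3 (Eve) has 3→7; 5 (Eve) has 5→7.
A2 = A1; e.g. 1 (Adam) can still go to 4. Fixed point.
3 enters the attractor at level 1, so Eve can force the target in 1 move from there.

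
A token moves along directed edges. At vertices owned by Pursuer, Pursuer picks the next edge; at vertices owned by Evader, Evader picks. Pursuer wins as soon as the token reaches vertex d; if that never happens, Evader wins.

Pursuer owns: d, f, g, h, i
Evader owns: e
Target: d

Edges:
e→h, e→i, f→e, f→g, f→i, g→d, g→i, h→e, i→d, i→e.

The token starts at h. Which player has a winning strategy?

Evader

A0 = {d}
A1: add {g, i} — g (Pursuer) has g→d; i (Pursuer) has i→d.
A2: add {f} — f (Pursuer) has f→g.
A3 = A2; e.g. e (Evader) can still go to h. Fixed point.
h never enters the attractor, so Evader can avoid the target forever.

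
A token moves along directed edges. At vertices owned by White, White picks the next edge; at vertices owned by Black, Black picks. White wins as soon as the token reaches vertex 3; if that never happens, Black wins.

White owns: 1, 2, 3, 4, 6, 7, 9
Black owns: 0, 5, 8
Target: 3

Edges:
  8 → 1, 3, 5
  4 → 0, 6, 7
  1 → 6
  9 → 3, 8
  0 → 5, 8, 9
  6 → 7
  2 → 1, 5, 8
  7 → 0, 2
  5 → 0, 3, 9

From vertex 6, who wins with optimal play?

A0 = {3}
A1: add {9} — 9 (White) has 9→3.
A2 = A1; e.g. 0 (Black) can still go to 5. Fixed point.
6 never enters the attractor, so Black can avoid the target forever.

Black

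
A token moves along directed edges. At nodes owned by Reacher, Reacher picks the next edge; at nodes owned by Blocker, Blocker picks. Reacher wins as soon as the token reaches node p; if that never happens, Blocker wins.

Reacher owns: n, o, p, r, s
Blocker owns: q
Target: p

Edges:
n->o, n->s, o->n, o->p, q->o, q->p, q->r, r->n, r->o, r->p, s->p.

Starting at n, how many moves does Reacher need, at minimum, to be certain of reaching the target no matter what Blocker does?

2

A0 = {p}
A1: add {o, r, s} — o (Reacher) has o→p; r (Reacher) has r→p; s (Reacher) has s→p.
A2: add {n, q} — n (Reacher) has n→o; q (Blocker): all of {o, p, r} already in.
A2 = all vertices. Fixed point.
n enters the attractor at level 2, so Reacher can force the target in 2 moves from there.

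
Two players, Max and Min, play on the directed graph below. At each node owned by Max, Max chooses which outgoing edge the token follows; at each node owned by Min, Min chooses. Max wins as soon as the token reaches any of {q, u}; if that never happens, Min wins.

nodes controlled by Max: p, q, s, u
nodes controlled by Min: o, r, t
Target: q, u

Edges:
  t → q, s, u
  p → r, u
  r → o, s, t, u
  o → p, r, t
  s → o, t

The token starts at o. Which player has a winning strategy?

Min

A0 = {q, u}
A1: add {p} — p (Max) has p→u.
A2 = A1; e.g. o (Min) can still go to r. Fixed point.
o never enters the attractor, so Min can avoid the target forever.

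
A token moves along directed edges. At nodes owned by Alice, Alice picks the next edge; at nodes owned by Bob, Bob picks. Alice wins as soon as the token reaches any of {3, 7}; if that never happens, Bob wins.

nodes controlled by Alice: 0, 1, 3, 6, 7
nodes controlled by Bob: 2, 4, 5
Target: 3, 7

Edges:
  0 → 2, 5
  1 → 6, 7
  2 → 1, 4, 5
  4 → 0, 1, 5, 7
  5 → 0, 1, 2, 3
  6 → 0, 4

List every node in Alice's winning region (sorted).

1, 3, 7

A0 = {3, 7}
A1: add {1} — 1 (Alice) has 1→7.
A2 = A1; e.g. 0 (Alice) has no edge into A1. Fixed point.
Alice's winning region = {1, 3, 7}.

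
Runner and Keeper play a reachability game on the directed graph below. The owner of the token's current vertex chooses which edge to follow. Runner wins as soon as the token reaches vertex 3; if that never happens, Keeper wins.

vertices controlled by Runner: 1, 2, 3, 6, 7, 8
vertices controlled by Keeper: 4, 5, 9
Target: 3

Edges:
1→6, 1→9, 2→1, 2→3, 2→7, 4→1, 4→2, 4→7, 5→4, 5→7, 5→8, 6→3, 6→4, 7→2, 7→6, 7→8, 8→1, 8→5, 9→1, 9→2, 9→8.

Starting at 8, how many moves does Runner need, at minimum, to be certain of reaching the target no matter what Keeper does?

A0 = {3}
A1: add {2, 6} — 2 (Runner) has 2→3; 6 (Runner) has 6→3.
A2: add {1, 7} — 1 (Runner) has 1→6; 7 (Runner) has 7→2.
A3: add {4, 8} — 4 (Keeper): all of {1, 2, 7} already in; 8 (Runner) has 8→1.
8 enters the attractor at level 3, so Runner can force the target in 3 moves from there.

3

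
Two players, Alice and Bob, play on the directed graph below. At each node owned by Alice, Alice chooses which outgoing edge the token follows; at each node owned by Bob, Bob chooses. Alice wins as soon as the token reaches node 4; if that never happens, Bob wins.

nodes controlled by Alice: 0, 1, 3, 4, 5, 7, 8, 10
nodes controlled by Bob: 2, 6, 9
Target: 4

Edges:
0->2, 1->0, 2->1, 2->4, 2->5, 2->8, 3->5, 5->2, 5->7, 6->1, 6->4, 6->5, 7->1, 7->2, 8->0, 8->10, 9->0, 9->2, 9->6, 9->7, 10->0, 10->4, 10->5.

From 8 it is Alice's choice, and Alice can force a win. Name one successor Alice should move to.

10

A0 = {4}
A1: add {10} — 10 (Alice) has 10→4.
A2: add {8} — 8 (Alice) has 8→10.
A3 = A2; e.g. 0 (Alice) has no edge into A2. Fixed point.
From 8, successor 10 is in the attractor (rank 1); the other successor 0 is not.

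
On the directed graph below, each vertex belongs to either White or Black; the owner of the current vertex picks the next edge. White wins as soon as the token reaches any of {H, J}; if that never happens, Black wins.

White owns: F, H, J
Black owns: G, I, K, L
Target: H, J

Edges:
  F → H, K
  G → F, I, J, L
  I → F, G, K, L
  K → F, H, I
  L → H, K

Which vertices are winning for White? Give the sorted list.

F, H, J

A0 = {H, J}
A1: add {F} — F (White) has F→H.
A2 = A1; e.g. G (Black) can still go to I. Fixed point.
White's winning region = {F, H, J}.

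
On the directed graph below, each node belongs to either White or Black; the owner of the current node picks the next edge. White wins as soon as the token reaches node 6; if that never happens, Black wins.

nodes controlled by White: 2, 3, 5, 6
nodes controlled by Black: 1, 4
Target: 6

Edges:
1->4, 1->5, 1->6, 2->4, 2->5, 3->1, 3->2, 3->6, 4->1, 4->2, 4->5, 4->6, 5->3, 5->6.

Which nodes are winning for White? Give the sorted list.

2, 3, 5, 6

A0 = {6}
A1: add {3, 5} — 3 (White) has 3→6; 5 (White) has 5→6.
A2: add {2} — 2 (White) has 2→5.
A3 = A2; e.g. 1 (Black) can still go to 4. Fixed point.
White's winning region = {2, 3, 5, 6}.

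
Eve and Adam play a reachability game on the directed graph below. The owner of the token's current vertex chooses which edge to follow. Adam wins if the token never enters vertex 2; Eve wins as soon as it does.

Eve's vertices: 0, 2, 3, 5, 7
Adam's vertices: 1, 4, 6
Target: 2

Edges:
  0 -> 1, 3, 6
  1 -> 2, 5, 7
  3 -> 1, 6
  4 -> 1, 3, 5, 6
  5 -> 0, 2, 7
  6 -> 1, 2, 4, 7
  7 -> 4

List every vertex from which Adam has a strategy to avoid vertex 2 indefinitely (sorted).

0, 1, 3, 4, 6, 7

A0 = {2}
A1: add {5} — 5 (Eve) has 5→2.
A2 = A1; e.g. 0 (Eve) has no edge into A1. Fixed point.
Eve's attractor = {2, 5}; Adam avoids the target exactly from the complement.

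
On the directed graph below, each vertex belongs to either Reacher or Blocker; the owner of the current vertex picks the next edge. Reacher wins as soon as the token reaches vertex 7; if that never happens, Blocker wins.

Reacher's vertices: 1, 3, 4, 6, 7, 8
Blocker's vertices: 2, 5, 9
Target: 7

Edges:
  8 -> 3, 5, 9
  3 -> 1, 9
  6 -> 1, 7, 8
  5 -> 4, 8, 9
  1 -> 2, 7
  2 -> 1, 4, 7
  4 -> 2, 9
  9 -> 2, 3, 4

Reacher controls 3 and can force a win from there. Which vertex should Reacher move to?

1

A0 = {7}
A1: add {1, 6} — 1 (Reacher) has 1→7; 6 (Reacher) has 6→7.
A2: add {3} — 3 (Reacher) has 3→1.
A3: add {8} — 8 (Reacher) has 8→3.
A4 = A3; e.g. 2 (Blocker) can still go to 4. Fixed point.
From 3, successor 1 is in the attractor (rank 1); the other successor 9 is not.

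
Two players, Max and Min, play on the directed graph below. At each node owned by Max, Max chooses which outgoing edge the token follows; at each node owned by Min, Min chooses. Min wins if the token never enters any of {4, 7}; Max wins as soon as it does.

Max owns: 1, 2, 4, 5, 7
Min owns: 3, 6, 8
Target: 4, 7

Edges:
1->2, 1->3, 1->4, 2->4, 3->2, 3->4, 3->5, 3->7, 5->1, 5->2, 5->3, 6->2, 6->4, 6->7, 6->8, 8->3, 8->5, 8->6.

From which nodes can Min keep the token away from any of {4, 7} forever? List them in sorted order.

A0 = {4, 7}
A1: add {1, 2} — 1 (Max) has 1→4; 2 (Max) has 2→4.
A2: add {5} — 5 (Max) has 5→1.
A3: add {3} — 3 (Min): all of {2, 4, 5, 7} already in.
A4 = A3; e.g. 6 (Min) can still go to 8. Fixed point.
Max's attractor = {1, 2, 3, 4, 5, 7}; Min avoids the target exactly from the complement.

6, 8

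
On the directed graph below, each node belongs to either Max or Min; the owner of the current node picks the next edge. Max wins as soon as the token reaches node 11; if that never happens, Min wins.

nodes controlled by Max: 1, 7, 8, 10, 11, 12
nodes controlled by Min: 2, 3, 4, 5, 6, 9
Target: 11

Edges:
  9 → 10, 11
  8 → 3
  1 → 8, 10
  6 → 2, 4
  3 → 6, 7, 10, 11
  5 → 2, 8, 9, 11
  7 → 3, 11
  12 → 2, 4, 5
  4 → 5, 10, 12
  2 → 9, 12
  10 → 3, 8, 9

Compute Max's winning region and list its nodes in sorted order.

7, 11

A0 = {11}
A1: add {7} — 7 (Max) has 7→11.
A2 = A1; e.g. 1 (Max) has no edge into A1. Fixed point.
Max's winning region = {7, 11}.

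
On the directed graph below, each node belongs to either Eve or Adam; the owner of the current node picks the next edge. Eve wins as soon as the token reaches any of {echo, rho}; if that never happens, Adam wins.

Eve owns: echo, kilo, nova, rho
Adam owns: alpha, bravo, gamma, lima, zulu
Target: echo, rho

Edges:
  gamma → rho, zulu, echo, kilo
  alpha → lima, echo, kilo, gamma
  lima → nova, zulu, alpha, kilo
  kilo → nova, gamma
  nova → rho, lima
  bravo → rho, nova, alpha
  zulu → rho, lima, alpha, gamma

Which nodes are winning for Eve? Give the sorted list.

echo, kilo, nova, rho

A0 = {echo, rho}
A1: add {nova} — nova (Eve) has nova→rho.
A2: add {kilo} — kilo (Eve) has kilo→nova.
A3 = A2; e.g. bravo (Adam) can still go to alpha. Fixed point.
Eve's winning region = {echo, kilo, nova, rho}.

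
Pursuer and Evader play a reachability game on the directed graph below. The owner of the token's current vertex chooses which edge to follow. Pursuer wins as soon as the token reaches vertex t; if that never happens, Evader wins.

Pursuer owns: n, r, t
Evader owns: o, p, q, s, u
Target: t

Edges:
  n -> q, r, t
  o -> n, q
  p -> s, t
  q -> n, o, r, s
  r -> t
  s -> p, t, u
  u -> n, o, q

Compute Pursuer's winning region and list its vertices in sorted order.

A0 = {t}
A1: add {n, r} — n (Pursuer) has n→t; r (Pursuer) has r→t.
A2 = A1; e.g. o (Evader) can still go to q. Fixed point.
Pursuer's winning region = {n, r, t}.

n, r, t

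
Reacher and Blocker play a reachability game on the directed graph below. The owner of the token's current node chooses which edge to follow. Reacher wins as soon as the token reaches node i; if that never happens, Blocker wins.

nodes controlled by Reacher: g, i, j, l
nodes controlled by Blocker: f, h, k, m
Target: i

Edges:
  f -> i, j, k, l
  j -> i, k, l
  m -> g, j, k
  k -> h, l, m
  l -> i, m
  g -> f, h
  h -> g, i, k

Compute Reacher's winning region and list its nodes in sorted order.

i, j, l

A0 = {i}
A1: add {j, l} — j (Reacher) has j→i; l (Reacher) has l→i.
A2 = A1; e.g. f (Blocker) can still go to k. Fixed point.
Reacher's winning region = {i, j, l}.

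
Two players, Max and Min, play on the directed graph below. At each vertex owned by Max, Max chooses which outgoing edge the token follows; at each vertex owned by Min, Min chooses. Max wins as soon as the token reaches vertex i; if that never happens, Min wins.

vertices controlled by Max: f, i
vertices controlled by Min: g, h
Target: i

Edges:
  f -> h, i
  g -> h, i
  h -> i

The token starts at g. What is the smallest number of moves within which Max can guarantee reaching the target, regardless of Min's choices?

2

A0 = {i}
A1: add {f, h} — f (Max) has f→i; h (Min): all of {i} already in.
A2: add {g} — g (Min): all of {h, i} already in.
A2 = all vertices. Fixed point.
g enters the attractor at level 2, so Max can force the target in 2 moves from there.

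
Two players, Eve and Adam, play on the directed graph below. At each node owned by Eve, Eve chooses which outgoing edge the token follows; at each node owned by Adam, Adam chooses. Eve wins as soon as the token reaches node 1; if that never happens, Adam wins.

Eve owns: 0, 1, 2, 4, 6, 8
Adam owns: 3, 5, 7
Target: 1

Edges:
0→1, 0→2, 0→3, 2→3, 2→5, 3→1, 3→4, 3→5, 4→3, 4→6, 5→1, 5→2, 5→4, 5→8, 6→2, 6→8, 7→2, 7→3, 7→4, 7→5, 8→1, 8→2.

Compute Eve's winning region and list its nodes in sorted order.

A0 = {1}
A1: add {0, 8} — 0 (Eve) has 0→1; 8 (Eve) has 8→1.
A2: add {6} — 6 (Eve) has 6→8.
A3: add {4} — 4 (Eve) has 4→6.
A4 = A3; e.g. 2 (Eve) has no edge into A3. Fixed point.
Eve's winning region = {0, 1, 4, 6, 8}.

0, 1, 4, 6, 8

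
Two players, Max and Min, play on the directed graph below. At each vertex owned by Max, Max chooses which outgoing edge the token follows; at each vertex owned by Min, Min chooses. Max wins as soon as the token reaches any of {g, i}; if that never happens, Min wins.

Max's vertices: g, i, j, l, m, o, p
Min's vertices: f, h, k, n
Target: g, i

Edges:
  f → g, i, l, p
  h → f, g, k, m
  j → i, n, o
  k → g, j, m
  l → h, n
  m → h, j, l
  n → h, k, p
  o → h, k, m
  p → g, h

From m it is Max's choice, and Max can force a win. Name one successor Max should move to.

j

A0 = {g, i}
A1: add {j, p} — j (Max) has j→i; p (Max) has p→g.
A2: add {m} — m (Max) has m→j.
A3: add {k, o} — k (Min): all of {g, j, m} already in; o (Max) has o→m.
A4 = A3; e.g. f (Min) can still go to l. Fixed point.
From m, successor j is in the attractor (rank 1); the other successors h, l are not.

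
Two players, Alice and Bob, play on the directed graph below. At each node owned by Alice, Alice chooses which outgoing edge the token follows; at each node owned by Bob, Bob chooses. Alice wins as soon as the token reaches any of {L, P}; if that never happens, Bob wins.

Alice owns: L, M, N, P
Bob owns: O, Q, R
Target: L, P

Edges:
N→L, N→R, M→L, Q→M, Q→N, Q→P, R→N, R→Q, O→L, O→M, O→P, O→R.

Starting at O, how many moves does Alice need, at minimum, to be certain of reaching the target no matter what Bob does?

4

A0 = {L, P}
A1: add {M, N} — M (Alice) has M→L; N (Alice) has N→L.
A2: add {Q} — Q (Bob): all of {M, N, P} already in.
A3: add {R} — R (Bob): all of {N, Q} already in.
A4: add {O} — O (Bob): all of {L, M, P, R} already in.
A4 = all vertices. Fixed point.
O enters the attractor at level 4, so Alice can force the target in 4 moves from there.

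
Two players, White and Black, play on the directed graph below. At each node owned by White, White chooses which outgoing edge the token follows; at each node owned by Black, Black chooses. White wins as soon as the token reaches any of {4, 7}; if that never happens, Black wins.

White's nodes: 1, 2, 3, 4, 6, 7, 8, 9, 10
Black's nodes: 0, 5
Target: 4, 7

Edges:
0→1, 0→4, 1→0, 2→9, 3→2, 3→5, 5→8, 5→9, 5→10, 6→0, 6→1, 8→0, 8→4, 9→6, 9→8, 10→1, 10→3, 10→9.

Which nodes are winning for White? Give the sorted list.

2, 3, 4, 5, 7, 8, 9, 10

A0 = {4, 7}
A1: add {8} — 8 (White) has 8→4.
A2: add {9} — 9 (White) has 9→8.
A3: add {2, 10} — 2 (White) has 2→9; 10 (White) has 10→9.
A4: add {3, 5} — 3 (White) has 3→2; 5 (Black): all of {8, 9, 10} already in.
A5 = A4; e.g. 0 (Black) can still go to 1. Fixed point.
White's winning region = {2, 3, 4, 5, 7, 8, 9, 10}.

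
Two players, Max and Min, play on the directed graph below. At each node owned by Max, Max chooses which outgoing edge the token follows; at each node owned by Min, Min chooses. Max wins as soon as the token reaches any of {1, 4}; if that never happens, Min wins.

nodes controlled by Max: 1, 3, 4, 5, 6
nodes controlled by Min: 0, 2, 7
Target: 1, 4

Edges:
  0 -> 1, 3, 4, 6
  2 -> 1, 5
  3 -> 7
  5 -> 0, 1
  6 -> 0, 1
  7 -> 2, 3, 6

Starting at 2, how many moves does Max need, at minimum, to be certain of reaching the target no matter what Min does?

A0 = {1, 4}
A1: add {5, 6} — 5 (Max) has 5→1; 6 (Max) has 6→1.
A2: add {2} — 2 (Min): all of {1, 5} already in.
A3 = A2; e.g. 0 (Min) can still go to 3. Fixed point.
2 enters the attractor at level 2, so Max can force the target in 2 moves from there.

2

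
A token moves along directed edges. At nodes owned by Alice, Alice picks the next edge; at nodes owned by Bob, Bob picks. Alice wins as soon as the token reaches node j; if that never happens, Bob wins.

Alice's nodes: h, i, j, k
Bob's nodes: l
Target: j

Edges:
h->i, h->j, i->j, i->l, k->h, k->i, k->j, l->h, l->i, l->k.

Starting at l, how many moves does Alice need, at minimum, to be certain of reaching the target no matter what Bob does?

A0 = {j}
A1: add {h, i, k} — h (Alice) has h→j; i (Alice) has i→j; k (Alice) has k→j.
A2: add {l} — l (Bob): all of {h, i, k} already in.
A2 = all vertices. Fixed point.
l enters the attractor at level 2, so Alice can force the target in 2 moves from there.

2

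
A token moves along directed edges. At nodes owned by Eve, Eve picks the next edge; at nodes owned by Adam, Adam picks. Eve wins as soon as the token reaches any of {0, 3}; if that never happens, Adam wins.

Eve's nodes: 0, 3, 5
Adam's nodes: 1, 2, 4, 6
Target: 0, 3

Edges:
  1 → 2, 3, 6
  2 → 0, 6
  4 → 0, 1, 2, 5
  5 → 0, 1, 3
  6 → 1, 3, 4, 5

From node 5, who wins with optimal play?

Eve

A0 = {0, 3}
A1: add {5} — 5 (Eve) has 5→0.
A2 = A1; e.g. 1 (Adam) can still go to 2. Fixed point.
5 ∈ A1, so Eve can force the target.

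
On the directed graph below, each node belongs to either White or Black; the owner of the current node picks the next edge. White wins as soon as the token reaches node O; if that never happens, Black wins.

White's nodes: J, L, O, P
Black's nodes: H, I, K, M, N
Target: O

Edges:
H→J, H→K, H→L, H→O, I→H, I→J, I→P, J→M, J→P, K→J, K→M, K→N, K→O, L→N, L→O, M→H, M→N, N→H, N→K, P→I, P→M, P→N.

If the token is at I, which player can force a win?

Black

A0 = {O}
A1: add {L} — L (White) has L→O.
A2 = A1; e.g. H (Black) can still go to J. Fixed point.
I never enters the attractor, so Black can avoid the target forever.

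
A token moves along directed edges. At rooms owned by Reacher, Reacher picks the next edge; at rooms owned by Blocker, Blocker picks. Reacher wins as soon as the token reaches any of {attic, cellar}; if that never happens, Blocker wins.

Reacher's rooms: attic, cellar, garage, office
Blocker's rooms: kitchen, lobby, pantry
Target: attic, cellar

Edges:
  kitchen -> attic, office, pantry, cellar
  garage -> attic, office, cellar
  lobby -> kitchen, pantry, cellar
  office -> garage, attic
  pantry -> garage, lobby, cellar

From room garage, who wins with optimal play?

A0 = {attic, cellar}
A1: add {garage, office} — garage (Reacher) has garage→attic; office (Reacher) has office→attic.
A2 = A1; e.g. kitchen (Blocker) can still go to pantry. Fixed point.
garage ∈ A1, so Reacher can force the target.

Reacher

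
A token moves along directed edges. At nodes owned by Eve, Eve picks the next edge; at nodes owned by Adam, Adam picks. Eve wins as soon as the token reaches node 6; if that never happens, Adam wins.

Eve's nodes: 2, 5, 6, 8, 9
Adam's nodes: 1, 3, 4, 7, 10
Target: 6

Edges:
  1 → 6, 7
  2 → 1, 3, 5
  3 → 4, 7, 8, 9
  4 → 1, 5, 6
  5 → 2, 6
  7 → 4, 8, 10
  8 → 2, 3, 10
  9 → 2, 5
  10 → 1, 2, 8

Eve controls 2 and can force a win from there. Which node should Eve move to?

5

A0 = {6}
A1: add {5} — 5 (Eve) has 5→6.
A2: add {2, 9} — 2 (Eve) has 2→5; 9 (Eve) has 9→5.
A3: add {8} — 8 (Eve) has 8→2.
A4 = A3; e.g. 1 (Adam) can still go to 7. Fixed point.
From 2, successor 5 is in the attractor (rank 1); the other successors 1, 3 are not.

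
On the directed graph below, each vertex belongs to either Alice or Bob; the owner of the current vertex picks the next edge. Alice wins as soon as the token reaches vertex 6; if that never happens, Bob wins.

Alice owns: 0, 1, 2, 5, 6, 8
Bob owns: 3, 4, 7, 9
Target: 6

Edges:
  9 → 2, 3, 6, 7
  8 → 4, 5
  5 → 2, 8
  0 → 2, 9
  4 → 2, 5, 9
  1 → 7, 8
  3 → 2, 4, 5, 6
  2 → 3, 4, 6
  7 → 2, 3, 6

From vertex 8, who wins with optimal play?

A0 = {6}
A1: add {2} — 2 (Alice) has 2→6.
A2: add {0, 5} — 0 (Alice) has 0→2; 5 (Alice) has 5→2.
A3: add {8} — 8 (Alice) has 8→5.
8 ∈ A3, so Alice can force the target.

Alice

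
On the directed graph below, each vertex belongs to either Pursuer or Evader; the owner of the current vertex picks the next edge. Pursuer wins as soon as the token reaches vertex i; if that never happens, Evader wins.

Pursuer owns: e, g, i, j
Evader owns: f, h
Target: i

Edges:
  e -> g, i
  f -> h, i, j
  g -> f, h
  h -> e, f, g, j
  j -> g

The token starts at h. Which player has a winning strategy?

Evader

A0 = {i}
A1: add {e} — e (Pursuer) has e→i.
A2 = A1; e.g. f (Evader) can still go to h. Fixed point.
h never enters the attractor, so Evader can avoid the target forever.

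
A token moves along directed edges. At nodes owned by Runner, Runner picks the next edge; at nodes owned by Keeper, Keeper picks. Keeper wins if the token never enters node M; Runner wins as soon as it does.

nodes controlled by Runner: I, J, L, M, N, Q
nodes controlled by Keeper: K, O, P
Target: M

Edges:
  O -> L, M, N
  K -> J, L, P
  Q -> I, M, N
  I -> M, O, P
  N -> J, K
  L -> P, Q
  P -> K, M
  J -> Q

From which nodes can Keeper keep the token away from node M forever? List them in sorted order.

K, P

A0 = {M}
A1: add {I, Q} — I (Runner) has I→M; Q (Runner) has Q→M.
A2: add {J, L} — J (Runner) has J→Q; L (Runner) has L→Q.
A3: add {N} — N (Runner) has N→J.
A4: add {O} — O (Keeper): all of {L, M, N} already in.
A5 = A4; e.g. K (Keeper) can still go to P. Fixed point.
Runner's attractor = {I, J, L, M, N, O, Q}; Keeper avoids the target exactly from the complement.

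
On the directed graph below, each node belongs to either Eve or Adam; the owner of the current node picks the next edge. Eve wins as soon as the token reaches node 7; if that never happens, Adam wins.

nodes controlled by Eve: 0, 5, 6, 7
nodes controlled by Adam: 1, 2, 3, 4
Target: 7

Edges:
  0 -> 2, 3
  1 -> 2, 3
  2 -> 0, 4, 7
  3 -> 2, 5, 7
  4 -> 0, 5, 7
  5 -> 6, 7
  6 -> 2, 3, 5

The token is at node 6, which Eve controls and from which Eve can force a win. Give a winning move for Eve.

5

A0 = {7}
A1: add {5} — 5 (Eve) has 5→7.
A2: add {6} — 6 (Eve) has 6→5.
A3 = A2; e.g. 0 (Eve) has no edge into A2. Fixed point.
From 6, successor 5 is in the attractor (rank 1); the other successors 2, 3 are not.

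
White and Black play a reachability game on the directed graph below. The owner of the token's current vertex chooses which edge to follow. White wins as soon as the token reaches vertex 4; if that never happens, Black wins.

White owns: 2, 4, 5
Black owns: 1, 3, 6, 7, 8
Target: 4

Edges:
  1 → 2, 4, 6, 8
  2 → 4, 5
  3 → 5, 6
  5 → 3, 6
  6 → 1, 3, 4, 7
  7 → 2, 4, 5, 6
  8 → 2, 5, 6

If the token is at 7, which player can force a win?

Black

A0 = {4}
A1: add {2} — 2 (White) has 2→4.
A2 = A1; e.g. 1 (Black) can still go to 6. Fixed point.
7 never enters the attractor, so Black can avoid the target forever.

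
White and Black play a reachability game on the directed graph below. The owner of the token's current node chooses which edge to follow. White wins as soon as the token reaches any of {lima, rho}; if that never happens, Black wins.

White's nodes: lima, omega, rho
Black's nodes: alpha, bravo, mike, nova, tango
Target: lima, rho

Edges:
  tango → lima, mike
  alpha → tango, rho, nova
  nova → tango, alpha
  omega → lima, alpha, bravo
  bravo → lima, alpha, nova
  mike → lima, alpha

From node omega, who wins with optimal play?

A0 = {lima, rho}
A1: add {omega} — omega (White) has omega→lima.
A2 = A1; e.g. tango (Black) can still go to mike. Fixed point.
omega ∈ A1, so White can force the target.

White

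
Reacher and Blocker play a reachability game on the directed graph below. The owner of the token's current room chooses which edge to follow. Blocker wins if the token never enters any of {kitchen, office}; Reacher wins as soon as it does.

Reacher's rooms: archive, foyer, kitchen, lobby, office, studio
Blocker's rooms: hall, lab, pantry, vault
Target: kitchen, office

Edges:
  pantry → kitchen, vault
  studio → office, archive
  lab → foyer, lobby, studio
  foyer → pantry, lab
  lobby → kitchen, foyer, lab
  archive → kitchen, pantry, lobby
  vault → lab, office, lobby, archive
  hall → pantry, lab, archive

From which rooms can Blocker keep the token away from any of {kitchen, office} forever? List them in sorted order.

foyer, hall, lab, pantry, vault

A0 = {kitchen, office}
A1: add {archive, lobby, studio} — lobby (Reacher) has lobby→kitchen; studio (Reacher) has studio→office; archive (Reacher) has archive→kitchen.
A2 = A1; e.g. pantry (Blocker) can still go to vault. Fixed point.
Reacher's attractor = {archive, kitchen, lobby, office, studio}; Blocker avoids the target exactly from the complement.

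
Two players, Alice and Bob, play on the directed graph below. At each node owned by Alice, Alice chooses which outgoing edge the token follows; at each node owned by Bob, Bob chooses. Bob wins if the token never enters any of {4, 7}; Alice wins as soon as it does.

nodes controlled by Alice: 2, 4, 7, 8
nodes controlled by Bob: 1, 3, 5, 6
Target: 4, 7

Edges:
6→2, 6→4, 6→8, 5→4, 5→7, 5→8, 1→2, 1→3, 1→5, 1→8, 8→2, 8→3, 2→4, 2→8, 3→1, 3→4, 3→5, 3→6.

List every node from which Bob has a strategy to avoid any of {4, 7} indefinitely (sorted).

1, 3

A0 = {4, 7}
A1: add {2} — 2 (Alice) has 2→4.
A2: add {8} — 8 (Alice) has 8→2.
A3: add {5, 6} — 5 (Bob): all of {4, 7, 8} already in; 6 (Bob): all of {2, 4, 8} already in.
A4 = A3; e.g. 1 (Bob) can still go to 3. Fixed point.
Alice's attractor = {2, 4, 5, 6, 7, 8}; Bob avoids the target exactly from the complement.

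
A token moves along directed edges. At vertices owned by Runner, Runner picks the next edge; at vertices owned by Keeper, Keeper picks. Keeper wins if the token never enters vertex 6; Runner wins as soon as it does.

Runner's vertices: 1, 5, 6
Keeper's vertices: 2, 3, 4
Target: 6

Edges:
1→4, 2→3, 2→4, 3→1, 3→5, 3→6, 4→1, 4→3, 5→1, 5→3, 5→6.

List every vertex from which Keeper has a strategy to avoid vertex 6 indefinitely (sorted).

1, 2, 3, 4

A0 = {6}
A1: add {5} — 5 (Runner) has 5→6.
A2 = A1; e.g. 1 (Runner) has no edge into A1. Fixed point.
Runner's attractor = {5, 6}; Keeper avoids the target exactly from the complement.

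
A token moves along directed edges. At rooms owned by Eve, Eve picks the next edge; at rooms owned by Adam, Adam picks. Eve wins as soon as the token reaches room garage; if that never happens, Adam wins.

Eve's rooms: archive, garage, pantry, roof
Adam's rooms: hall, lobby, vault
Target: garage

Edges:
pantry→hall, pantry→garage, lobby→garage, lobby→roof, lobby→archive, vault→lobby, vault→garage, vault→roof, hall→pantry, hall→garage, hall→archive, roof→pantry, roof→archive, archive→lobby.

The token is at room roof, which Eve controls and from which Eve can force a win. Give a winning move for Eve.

A0 = {garage}
A1: add {pantry} — pantry (Eve) has pantry→garage.
A2: add {roof} — roof (Eve) has roof→pantry.
A3 = A2; e.g. lobby (Adam) can still go to archive. Fixed point.
From roof, successor pantry is in the attractor (rank 1); the other successor archive is not.

pantry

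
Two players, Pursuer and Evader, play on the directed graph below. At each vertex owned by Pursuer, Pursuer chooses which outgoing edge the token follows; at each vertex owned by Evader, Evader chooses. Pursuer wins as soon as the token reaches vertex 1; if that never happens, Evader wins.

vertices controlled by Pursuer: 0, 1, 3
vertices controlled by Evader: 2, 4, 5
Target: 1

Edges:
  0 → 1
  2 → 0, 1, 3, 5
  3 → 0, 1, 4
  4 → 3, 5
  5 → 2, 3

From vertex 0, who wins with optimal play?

Pursuer

A0 = {1}
A1: add {0, 3} — 0 (Pursuer) has 0→1; 3 (Pursuer) has 3→1.
A2 = A1; e.g. 2 (Evader) can still go to 5. Fixed point.
0 ∈ A1, so Pursuer can force the target.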